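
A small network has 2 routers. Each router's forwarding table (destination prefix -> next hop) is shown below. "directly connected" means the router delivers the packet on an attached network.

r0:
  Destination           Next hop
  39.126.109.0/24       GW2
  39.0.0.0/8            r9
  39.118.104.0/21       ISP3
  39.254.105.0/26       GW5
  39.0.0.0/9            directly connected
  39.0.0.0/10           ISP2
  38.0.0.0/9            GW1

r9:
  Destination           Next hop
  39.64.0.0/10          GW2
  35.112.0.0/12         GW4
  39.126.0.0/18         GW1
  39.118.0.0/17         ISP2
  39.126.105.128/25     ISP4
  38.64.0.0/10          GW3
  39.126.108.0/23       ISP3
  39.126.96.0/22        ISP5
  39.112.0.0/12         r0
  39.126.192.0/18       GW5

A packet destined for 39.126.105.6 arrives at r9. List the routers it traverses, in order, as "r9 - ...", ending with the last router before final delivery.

r9 - r0

At r9: longest match for 39.126.105.6 is 39.112.0.0/12 -> r0
At r0: longest match for 39.126.105.6 is 39.0.0.0/9 -> directly connected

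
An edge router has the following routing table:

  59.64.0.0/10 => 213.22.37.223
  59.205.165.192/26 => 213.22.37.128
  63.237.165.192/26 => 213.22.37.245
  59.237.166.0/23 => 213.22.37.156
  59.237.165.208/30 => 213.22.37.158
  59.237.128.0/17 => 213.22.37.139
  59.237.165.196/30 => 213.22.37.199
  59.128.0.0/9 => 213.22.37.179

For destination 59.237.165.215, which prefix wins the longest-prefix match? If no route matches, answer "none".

Entries matching 59.237.165.215:
  59.128.0.0/9 (59.128.0.0 - 59.255.255.255)
  59.237.128.0/17 (59.237.128.0 - 59.237.255.255)
Most specific is 59.237.128.0/17.

59.237.128.0/17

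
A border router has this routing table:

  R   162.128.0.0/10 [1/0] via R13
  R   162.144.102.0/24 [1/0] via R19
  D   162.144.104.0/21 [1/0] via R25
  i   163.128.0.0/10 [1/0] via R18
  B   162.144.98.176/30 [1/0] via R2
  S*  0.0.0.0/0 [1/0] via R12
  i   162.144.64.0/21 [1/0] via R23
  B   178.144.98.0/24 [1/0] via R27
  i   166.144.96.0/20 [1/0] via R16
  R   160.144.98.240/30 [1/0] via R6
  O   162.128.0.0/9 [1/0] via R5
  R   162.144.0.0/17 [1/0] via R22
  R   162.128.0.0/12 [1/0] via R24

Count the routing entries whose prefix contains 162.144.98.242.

Prefixes containing 162.144.98.242:
  0.0.0.0/0 (default, matches everything)
  162.128.0.0/9 (162.128.0.0 - 162.255.255.255)
  162.128.0.0/10 (162.128.0.0 - 162.191.255.255)
  162.144.0.0/17 (162.144.0.0 - 162.144.127.255)
Total matching entries: 4.

4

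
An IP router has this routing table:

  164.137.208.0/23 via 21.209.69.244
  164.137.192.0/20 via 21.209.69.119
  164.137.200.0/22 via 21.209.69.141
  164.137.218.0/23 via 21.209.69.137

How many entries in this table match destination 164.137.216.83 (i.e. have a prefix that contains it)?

No listed prefix contains 164.137.216.83.
Total matching entries: 0.

0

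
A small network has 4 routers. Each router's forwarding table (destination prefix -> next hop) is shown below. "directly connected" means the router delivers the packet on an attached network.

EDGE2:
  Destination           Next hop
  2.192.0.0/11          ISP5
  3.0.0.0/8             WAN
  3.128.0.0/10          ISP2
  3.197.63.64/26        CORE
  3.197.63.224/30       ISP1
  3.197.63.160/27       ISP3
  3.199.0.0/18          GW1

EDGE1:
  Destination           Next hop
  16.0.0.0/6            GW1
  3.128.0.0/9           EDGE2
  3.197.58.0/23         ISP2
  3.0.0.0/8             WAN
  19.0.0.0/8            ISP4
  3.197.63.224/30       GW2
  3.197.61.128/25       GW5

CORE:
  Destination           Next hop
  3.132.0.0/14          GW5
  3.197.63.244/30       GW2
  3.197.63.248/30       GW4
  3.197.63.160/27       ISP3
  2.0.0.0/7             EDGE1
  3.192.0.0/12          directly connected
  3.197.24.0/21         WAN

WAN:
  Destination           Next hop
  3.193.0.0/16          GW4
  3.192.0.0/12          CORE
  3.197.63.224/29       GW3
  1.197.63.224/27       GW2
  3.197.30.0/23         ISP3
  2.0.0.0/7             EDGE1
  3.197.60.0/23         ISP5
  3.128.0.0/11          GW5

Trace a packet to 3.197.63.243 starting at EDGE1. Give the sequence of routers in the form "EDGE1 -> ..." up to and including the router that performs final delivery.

At EDGE1: longest match for 3.197.63.243 is 3.128.0.0/9 -> EDGE2
At EDGE2: longest match for 3.197.63.243 is 3.0.0.0/8 -> WAN
At WAN: longest match for 3.197.63.243 is 3.192.0.0/12 -> CORE
At CORE: longest match for 3.197.63.243 is 3.192.0.0/12 -> directly connected

EDGE1 -> EDGE2 -> WAN -> CORE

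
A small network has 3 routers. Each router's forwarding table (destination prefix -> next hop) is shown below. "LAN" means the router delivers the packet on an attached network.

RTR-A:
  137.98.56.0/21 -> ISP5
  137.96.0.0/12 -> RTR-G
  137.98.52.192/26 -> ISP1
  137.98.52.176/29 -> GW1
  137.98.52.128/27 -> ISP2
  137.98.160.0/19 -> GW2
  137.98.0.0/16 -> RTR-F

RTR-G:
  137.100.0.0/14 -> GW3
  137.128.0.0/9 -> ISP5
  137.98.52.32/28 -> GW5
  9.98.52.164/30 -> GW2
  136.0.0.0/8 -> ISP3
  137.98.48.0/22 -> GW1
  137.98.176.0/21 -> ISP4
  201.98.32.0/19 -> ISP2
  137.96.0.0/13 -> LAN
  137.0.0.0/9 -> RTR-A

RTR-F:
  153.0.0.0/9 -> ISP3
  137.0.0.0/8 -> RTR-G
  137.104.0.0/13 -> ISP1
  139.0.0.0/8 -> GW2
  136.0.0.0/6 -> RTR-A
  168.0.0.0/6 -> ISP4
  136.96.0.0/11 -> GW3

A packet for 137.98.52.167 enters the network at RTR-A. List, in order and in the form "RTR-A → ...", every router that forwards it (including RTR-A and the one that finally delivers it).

RTR-A → RTR-F → RTR-G

At RTR-A: longest match for 137.98.52.167 is 137.98.0.0/16 -> RTR-F
At RTR-F: longest match for 137.98.52.167 is 137.0.0.0/8 -> RTR-G
At RTR-G: longest match for 137.98.52.167 is 137.96.0.0/13 -> LAN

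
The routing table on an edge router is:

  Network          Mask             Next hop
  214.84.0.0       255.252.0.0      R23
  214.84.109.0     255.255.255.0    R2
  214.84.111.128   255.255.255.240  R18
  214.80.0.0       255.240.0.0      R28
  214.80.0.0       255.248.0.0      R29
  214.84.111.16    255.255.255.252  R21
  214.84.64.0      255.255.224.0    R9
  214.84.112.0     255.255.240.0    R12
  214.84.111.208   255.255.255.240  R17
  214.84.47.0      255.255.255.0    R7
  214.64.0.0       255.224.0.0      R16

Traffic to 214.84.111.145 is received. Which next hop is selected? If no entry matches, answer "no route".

Routes whose prefix contains 214.84.111.145:
  214.64.0.0/11 (214.64.0.0 - 214.95.255.255) -> R16
  214.80.0.0/12 (214.80.0.0 - 214.95.255.255) -> R28
  214.80.0.0/13 (214.80.0.0 - 214.87.255.255) -> R29
  214.84.0.0/14 (214.84.0.0 - 214.87.255.255) -> R23
More-specific entries that do NOT match:
  214.84.111.16/30 (214.84.111.16 - 214.84.111.19) does not contain 214.84.111.145
  214.84.111.128/28 (214.84.111.128 - 214.84.111.143) does not contain 214.84.111.145
  214.84.111.208/28 (214.84.111.208 - 214.84.111.223) does not contain 214.84.111.145
  214.84.109.0/24 (214.84.109.0 - 214.84.109.255) does not contain 214.84.111.145
  214.84.47.0/24 (214.84.47.0 - 214.84.47.255) does not contain 214.84.111.145
  214.84.112.0/20 (214.84.112.0 - 214.84.127.255) does not contain 214.84.111.145
  214.84.64.0/19 (214.84.64.0 - 214.84.95.255) does not contain 214.84.111.145
Longest matching prefix is /14 -> next hop R23.

R23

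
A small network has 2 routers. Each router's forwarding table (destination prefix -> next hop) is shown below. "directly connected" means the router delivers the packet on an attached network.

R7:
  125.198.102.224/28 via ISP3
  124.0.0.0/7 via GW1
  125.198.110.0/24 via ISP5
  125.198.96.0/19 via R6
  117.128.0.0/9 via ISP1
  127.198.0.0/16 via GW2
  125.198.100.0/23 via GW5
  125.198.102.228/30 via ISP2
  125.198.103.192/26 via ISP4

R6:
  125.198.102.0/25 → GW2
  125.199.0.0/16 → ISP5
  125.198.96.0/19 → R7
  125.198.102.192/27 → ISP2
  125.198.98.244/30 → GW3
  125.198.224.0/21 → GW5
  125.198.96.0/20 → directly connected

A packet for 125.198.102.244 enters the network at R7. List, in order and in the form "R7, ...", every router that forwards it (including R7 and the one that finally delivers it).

R7, R6

At R7: longest match for 125.198.102.244 is 125.198.96.0/19 -> R6
At R6: longest match for 125.198.102.244 is 125.198.96.0/20 -> directly connected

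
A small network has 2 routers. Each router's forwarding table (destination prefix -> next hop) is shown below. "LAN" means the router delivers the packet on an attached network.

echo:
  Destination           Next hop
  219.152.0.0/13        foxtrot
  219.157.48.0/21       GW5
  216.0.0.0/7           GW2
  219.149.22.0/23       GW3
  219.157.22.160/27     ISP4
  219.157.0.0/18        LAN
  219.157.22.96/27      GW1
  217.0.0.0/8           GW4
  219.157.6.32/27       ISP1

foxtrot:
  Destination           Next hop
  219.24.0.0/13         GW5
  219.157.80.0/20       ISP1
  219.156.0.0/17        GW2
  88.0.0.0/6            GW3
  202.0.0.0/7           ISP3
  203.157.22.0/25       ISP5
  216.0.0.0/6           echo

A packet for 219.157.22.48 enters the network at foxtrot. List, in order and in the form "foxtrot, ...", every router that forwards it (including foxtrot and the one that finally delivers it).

At foxtrot: longest match for 219.157.22.48 is 216.0.0.0/6 -> echo
At echo: longest match for 219.157.22.48 is 219.157.0.0/18 -> LAN

foxtrot, echo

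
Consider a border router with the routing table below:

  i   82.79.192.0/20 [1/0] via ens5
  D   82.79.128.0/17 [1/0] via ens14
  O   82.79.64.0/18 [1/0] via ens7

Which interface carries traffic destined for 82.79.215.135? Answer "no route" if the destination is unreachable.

ens14

Routes whose prefix contains 82.79.215.135:
  82.79.128.0/17 (82.79.128.0 - 82.79.255.255) -> ens14
More-specific entries that do NOT match:
  82.79.192.0/20 (82.79.192.0 - 82.79.207.255) does not contain 82.79.215.135
  82.79.64.0/18 (82.79.64.0 - 82.79.127.255) does not contain 82.79.215.135
Longest matching prefix is /17 -> interface ens14.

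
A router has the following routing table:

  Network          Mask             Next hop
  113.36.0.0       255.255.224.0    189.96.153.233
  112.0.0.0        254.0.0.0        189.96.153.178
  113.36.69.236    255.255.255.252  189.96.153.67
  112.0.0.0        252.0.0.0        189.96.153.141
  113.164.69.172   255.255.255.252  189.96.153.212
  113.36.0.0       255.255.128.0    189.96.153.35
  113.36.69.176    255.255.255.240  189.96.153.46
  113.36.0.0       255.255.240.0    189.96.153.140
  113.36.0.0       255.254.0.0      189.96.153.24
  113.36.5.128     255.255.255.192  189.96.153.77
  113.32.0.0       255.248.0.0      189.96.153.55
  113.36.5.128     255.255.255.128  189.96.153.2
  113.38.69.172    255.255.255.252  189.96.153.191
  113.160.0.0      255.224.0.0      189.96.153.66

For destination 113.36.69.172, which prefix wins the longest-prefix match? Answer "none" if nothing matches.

113.36.0.0/17

Entries matching 113.36.69.172:
  112.0.0.0/6 (112.0.0.0 - 115.255.255.255)
  112.0.0.0/7 (112.0.0.0 - 113.255.255.255)
  113.32.0.0/13 (113.32.0.0 - 113.39.255.255)
  113.36.0.0/15 (113.36.0.0 - 113.37.255.255)
  113.36.0.0/17 (113.36.0.0 - 113.36.127.255)
Most specific is 113.36.0.0/17.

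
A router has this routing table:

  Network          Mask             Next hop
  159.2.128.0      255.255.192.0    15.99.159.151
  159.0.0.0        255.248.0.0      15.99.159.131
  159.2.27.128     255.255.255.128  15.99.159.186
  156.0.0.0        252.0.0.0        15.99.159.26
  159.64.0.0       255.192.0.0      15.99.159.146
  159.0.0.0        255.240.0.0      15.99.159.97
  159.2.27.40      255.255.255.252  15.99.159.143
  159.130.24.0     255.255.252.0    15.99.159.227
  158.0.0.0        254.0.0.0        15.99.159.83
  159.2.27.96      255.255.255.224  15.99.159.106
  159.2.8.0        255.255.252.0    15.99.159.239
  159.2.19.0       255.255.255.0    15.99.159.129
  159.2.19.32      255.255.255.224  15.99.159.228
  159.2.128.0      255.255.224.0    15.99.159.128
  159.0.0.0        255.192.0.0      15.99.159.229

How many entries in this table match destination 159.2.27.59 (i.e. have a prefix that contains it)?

5

Prefixes containing 159.2.27.59:
  156.0.0.0/6 (156.0.0.0 - 159.255.255.255)
  158.0.0.0/7 (158.0.0.0 - 159.255.255.255)
  159.0.0.0/10 (159.0.0.0 - 159.63.255.255)
  159.0.0.0/12 (159.0.0.0 - 159.15.255.255)
  159.0.0.0/13 (159.0.0.0 - 159.7.255.255)
Total matching entries: 5.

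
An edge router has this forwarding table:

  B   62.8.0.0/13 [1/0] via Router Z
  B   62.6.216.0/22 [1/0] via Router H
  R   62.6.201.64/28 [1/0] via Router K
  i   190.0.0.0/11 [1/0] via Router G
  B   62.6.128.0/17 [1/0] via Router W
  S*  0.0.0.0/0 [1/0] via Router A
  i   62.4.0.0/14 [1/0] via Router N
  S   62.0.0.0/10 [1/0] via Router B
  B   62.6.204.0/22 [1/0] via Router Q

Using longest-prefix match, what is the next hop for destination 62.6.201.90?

Router W

Routes whose prefix contains 62.6.201.90:
  0.0.0.0/0 (default, matches everything) -> Router A
  62.0.0.0/10 (62.0.0.0 - 62.63.255.255) -> Router B
  62.4.0.0/14 (62.4.0.0 - 62.7.255.255) -> Router N
  62.6.128.0/17 (62.6.128.0 - 62.6.255.255) -> Router W
More-specific entries that do NOT match:
  62.6.201.64/28 (62.6.201.64 - 62.6.201.79) does not contain 62.6.201.90
  62.6.216.0/22 (62.6.216.0 - 62.6.219.255) does not contain 62.6.201.90
  62.6.204.0/22 (62.6.204.0 - 62.6.207.255) does not contain 62.6.201.90
Longest matching prefix is /17 -> next hop Router W.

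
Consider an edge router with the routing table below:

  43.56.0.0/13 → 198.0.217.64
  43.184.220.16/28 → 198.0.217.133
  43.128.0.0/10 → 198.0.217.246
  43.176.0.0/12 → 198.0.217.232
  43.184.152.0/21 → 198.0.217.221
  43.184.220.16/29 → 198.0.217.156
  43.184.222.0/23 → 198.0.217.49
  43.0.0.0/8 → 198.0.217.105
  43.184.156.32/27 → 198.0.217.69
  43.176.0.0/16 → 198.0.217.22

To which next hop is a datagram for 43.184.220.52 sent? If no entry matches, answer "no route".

Routes whose prefix contains 43.184.220.52:
  43.0.0.0/8 (43.0.0.0 - 43.255.255.255) -> 198.0.217.105
  43.128.0.0/10 (43.128.0.0 - 43.191.255.255) -> 198.0.217.246
  43.176.0.0/12 (43.176.0.0 - 43.191.255.255) -> 198.0.217.232
More-specific entries that do NOT match:
  43.184.220.16/29 (43.184.220.16 - 43.184.220.23) does not contain 43.184.220.52
  43.184.220.16/28 (43.184.220.16 - 43.184.220.31) does not contain 43.184.220.52
  43.184.156.32/27 (43.184.156.32 - 43.184.156.63) does not contain 43.184.220.52
  43.184.222.0/23 (43.184.222.0 - 43.184.223.255) does not contain 43.184.220.52
  43.184.152.0/21 (43.184.152.0 - 43.184.159.255) does not contain 43.184.220.52
  43.176.0.0/16 (43.176.0.0 - 43.176.255.255) does not contain 43.184.220.52
  43.56.0.0/13 (43.56.0.0 - 43.63.255.255) does not contain 43.184.220.52
Longest matching prefix is /12 -> next hop 198.0.217.232.

198.0.217.232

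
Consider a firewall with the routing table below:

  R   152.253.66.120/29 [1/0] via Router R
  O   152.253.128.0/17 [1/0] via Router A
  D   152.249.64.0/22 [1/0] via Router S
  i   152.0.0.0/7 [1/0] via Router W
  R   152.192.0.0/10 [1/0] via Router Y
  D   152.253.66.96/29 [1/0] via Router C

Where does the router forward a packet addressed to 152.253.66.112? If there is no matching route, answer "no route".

Router Y

Routes whose prefix contains 152.253.66.112:
  152.0.0.0/7 (152.0.0.0 - 153.255.255.255) -> Router W
  152.192.0.0/10 (152.192.0.0 - 152.255.255.255) -> Router Y
More-specific entries that do NOT match:
  152.253.66.120/29 (152.253.66.120 - 152.253.66.127) does not contain 152.253.66.112
  152.253.66.96/29 (152.253.66.96 - 152.253.66.103) does not contain 152.253.66.112
  152.249.64.0/22 (152.249.64.0 - 152.249.67.255) does not contain 152.253.66.112
  152.253.128.0/17 (152.253.128.0 - 152.253.255.255) does not contain 152.253.66.112
Longest matching prefix is /10 -> next hop Router Y.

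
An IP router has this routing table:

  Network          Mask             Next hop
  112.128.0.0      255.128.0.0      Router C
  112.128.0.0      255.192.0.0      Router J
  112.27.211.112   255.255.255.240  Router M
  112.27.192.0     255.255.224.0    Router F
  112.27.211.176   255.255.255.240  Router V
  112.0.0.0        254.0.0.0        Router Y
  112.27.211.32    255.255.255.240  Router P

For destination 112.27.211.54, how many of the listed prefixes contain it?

Prefixes containing 112.27.211.54:
  112.0.0.0/7 (112.0.0.0 - 113.255.255.255)
  112.27.192.0/19 (112.27.192.0 - 112.27.223.255)
Total matching entries: 2.

2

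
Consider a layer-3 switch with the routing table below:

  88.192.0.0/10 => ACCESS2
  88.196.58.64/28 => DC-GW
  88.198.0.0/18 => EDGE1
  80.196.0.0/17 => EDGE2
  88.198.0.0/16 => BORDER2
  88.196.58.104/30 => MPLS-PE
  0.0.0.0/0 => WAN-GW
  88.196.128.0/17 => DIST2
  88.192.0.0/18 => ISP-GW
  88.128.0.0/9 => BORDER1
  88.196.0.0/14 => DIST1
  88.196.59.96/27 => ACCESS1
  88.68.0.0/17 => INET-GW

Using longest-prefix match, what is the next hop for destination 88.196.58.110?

Routes whose prefix contains 88.196.58.110:
  0.0.0.0/0 (default, matches everything) -> WAN-GW
  88.128.0.0/9 (88.128.0.0 - 88.255.255.255) -> BORDER1
  88.192.0.0/10 (88.192.0.0 - 88.255.255.255) -> ACCESS2
  88.196.0.0/14 (88.196.0.0 - 88.199.255.255) -> DIST1
More-specific entries that do NOT match:
  88.196.58.104/30 (88.196.58.104 - 88.196.58.107) does not contain 88.196.58.110
  88.196.58.64/28 (88.196.58.64 - 88.196.58.79) does not contain 88.196.58.110
  88.196.59.96/27 (88.196.59.96 - 88.196.59.127) does not contain 88.196.58.110
  88.198.0.0/18 (88.198.0.0 - 88.198.63.255) does not contain 88.196.58.110
  88.192.0.0/18 (88.192.0.0 - 88.192.63.255) does not contain 88.196.58.110
  80.196.0.0/17 (80.196.0.0 - 80.196.127.255) does not contain 88.196.58.110
  88.196.128.0/17 (88.196.128.0 - 88.196.255.255) does not contain 88.196.58.110
  88.68.0.0/17 (88.68.0.0 - 88.68.127.255) does not contain 88.196.58.110
  88.198.0.0/16 (88.198.0.0 - 88.198.255.255) does not contain 88.196.58.110
Longest matching prefix is /14 -> next hop DIST1.

DIST1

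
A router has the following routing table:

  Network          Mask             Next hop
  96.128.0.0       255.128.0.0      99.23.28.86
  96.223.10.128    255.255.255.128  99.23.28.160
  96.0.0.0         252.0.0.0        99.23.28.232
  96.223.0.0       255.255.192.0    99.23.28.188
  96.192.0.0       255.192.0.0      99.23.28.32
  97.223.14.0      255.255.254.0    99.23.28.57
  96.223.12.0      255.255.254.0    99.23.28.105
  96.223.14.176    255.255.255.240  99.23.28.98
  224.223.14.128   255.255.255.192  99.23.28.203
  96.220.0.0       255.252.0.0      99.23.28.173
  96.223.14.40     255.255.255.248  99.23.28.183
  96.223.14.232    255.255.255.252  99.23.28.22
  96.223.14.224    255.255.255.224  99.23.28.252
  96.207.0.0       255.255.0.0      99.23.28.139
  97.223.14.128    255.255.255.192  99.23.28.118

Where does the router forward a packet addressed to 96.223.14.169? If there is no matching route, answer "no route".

Routes whose prefix contains 96.223.14.169:
  96.0.0.0/6 (96.0.0.0 - 99.255.255.255) -> 99.23.28.232
  96.128.0.0/9 (96.128.0.0 - 96.255.255.255) -> 99.23.28.86
  96.192.0.0/10 (96.192.0.0 - 96.255.255.255) -> 99.23.28.32
  96.220.0.0/14 (96.220.0.0 - 96.223.255.255) -> 99.23.28.173
  96.223.0.0/18 (96.223.0.0 - 96.223.63.255) -> 99.23.28.188
More-specific entries that do NOT match:
  96.223.14.232/30 (96.223.14.232 - 96.223.14.235) does not contain 96.223.14.169
  96.223.14.40/29 (96.223.14.40 - 96.223.14.47) does not contain 96.223.14.169
  96.223.14.176/28 (96.223.14.176 - 96.223.14.191) does not contain 96.223.14.169
  96.223.14.224/27 (96.223.14.224 - 96.223.14.255) does not contain 96.223.14.169
  224.223.14.128/26 (224.223.14.128 - 224.223.14.191) does not contain 96.223.14.169
  97.223.14.128/26 (97.223.14.128 - 97.223.14.191) does not contain 96.223.14.169
  96.223.10.128/25 (96.223.10.128 - 96.223.10.255) does not contain 96.223.14.169
  97.223.14.0/23 (97.223.14.0 - 97.223.15.255) does not contain 96.223.14.169
  96.223.12.0/23 (96.223.12.0 - 96.223.13.255) does not contain 96.223.14.169
Longest matching prefix is /18 -> next hop 99.23.28.188.

99.23.28.188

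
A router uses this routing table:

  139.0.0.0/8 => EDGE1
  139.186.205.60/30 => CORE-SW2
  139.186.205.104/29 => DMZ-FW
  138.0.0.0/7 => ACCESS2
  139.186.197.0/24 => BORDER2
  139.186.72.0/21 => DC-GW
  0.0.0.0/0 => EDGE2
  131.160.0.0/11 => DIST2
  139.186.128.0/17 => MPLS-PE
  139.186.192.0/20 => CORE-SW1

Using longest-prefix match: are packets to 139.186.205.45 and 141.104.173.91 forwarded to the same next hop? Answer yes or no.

139.186.205.45: longest match 139.186.192.0/20 -> CORE-SW1
141.104.173.91: longest match 0.0.0.0/0 -> EDGE2

no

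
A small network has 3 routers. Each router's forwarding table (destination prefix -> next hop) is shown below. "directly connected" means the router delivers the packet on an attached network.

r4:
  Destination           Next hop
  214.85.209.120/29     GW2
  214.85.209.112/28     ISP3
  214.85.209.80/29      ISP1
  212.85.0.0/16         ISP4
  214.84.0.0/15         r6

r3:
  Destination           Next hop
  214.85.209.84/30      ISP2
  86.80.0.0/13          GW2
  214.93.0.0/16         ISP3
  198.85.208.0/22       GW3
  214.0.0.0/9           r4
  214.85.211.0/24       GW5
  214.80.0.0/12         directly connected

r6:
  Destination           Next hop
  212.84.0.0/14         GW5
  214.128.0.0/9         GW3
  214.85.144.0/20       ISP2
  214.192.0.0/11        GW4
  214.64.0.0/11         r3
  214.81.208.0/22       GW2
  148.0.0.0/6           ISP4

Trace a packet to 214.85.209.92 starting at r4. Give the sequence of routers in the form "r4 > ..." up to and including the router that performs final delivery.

r4 > r6 > r3

At r4: longest match for 214.85.209.92 is 214.84.0.0/15 -> r6
At r6: longest match for 214.85.209.92 is 214.64.0.0/11 -> r3
At r3: longest match for 214.85.209.92 is 214.80.0.0/12 -> directly connected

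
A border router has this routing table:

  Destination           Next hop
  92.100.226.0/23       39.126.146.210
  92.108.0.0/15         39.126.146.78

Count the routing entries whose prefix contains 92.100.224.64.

0

No listed prefix contains 92.100.224.64.
Total matching entries: 0.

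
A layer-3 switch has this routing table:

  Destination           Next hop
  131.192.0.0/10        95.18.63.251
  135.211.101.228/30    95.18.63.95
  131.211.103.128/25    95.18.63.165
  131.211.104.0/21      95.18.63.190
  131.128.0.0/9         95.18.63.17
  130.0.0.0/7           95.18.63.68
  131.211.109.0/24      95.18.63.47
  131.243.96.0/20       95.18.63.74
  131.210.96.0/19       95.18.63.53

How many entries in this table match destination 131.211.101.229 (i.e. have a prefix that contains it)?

3

Prefixes containing 131.211.101.229:
  130.0.0.0/7 (130.0.0.0 - 131.255.255.255)
  131.128.0.0/9 (131.128.0.0 - 131.255.255.255)
  131.192.0.0/10 (131.192.0.0 - 131.255.255.255)
Total matching entries: 3.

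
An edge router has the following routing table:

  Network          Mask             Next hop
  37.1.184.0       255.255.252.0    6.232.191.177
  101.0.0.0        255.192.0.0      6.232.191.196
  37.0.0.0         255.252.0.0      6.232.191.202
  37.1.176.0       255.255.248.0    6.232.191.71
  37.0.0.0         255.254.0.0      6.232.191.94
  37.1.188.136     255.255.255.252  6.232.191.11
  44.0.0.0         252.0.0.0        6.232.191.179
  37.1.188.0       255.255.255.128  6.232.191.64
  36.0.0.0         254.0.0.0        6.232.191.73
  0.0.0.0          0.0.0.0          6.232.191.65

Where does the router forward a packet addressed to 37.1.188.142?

6.232.191.94

Routes whose prefix contains 37.1.188.142:
  0.0.0.0/0 (default, matches everything) -> 6.232.191.65
  36.0.0.0/7 (36.0.0.0 - 37.255.255.255) -> 6.232.191.73
  37.0.0.0/14 (37.0.0.0 - 37.3.255.255) -> 6.232.191.202
  37.0.0.0/15 (37.0.0.0 - 37.1.255.255) -> 6.232.191.94
More-specific entries that do NOT match:
  37.1.188.136/30 (37.1.188.136 - 37.1.188.139) does not contain 37.1.188.142
  37.1.188.0/25 (37.1.188.0 - 37.1.188.127) does not contain 37.1.188.142
  37.1.184.0/22 (37.1.184.0 - 37.1.187.255) does not contain 37.1.188.142
  37.1.176.0/21 (37.1.176.0 - 37.1.183.255) does not contain 37.1.188.142
Longest matching prefix is /15 -> next hop 6.232.191.94.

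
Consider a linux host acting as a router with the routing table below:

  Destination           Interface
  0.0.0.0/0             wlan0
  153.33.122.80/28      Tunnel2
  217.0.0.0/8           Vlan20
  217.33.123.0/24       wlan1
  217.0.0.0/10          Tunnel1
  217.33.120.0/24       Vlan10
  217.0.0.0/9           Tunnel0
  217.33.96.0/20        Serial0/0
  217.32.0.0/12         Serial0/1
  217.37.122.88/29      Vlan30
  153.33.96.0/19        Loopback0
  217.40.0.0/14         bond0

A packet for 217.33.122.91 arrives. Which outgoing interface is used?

Serial0/1

Routes whose prefix contains 217.33.122.91:
  0.0.0.0/0 (default, matches everything) -> wlan0
  217.0.0.0/8 (217.0.0.0 - 217.255.255.255) -> Vlan20
  217.0.0.0/9 (217.0.0.0 - 217.127.255.255) -> Tunnel0
  217.0.0.0/10 (217.0.0.0 - 217.63.255.255) -> Tunnel1
  217.32.0.0/12 (217.32.0.0 - 217.47.255.255) -> Serial0/1
More-specific entries that do NOT match:
  217.37.122.88/29 (217.37.122.88 - 217.37.122.95) does not contain 217.33.122.91
  153.33.122.80/28 (153.33.122.80 - 153.33.122.95) does not contain 217.33.122.91
  217.33.123.0/24 (217.33.123.0 - 217.33.123.255) does not contain 217.33.122.91
  217.33.120.0/24 (217.33.120.0 - 217.33.120.255) does not contain 217.33.122.91
  217.33.96.0/20 (217.33.96.0 - 217.33.111.255) does not contain 217.33.122.91
  153.33.96.0/19 (153.33.96.0 - 153.33.127.255) does not contain 217.33.122.91
  217.40.0.0/14 (217.40.0.0 - 217.43.255.255) does not contain 217.33.122.91
Longest matching prefix is /12 -> interface Serial0/1.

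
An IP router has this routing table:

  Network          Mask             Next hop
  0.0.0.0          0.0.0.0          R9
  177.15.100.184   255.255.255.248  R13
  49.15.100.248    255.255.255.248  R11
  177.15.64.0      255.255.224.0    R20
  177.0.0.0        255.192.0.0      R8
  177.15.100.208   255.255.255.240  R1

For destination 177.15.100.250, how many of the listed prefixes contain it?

2

Prefixes containing 177.15.100.250:
  0.0.0.0/0 (default, matches everything)
  177.0.0.0/10 (177.0.0.0 - 177.63.255.255)
Total matching entries: 2.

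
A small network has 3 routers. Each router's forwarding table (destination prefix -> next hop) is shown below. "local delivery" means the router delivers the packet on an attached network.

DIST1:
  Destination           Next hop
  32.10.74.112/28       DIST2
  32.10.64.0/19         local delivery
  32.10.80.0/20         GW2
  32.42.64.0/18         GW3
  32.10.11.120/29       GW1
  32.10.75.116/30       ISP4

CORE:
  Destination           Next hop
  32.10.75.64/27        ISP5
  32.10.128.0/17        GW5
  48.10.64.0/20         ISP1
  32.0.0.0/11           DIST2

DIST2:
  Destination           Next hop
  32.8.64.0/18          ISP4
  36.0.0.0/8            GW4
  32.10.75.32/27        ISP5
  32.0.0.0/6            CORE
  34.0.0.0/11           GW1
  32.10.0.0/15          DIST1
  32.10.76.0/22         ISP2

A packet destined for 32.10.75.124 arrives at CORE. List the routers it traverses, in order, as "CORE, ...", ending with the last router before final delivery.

At CORE: longest match for 32.10.75.124 is 32.0.0.0/11 -> DIST2
At DIST2: longest match for 32.10.75.124 is 32.10.0.0/15 -> DIST1
At DIST1: longest match for 32.10.75.124 is 32.10.64.0/19 -> local delivery

CORE, DIST2, DIST1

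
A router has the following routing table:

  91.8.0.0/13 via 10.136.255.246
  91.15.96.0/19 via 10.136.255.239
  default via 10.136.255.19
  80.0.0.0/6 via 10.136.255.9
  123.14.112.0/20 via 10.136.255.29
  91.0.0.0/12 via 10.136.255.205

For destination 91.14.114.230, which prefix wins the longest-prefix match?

91.8.0.0/13

Entries matching 91.14.114.230:
  0.0.0.0/0 (default, matches everything)
  91.0.0.0/12 (91.0.0.0 - 91.15.255.255)
  91.8.0.0/13 (91.8.0.0 - 91.15.255.255)
Most specific is 91.8.0.0/13.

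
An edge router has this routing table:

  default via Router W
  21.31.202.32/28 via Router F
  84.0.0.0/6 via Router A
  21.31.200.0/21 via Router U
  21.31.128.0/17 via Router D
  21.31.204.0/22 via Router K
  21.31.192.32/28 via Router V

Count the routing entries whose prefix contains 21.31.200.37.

Prefixes containing 21.31.200.37:
  0.0.0.0/0 (default, matches everything)
  21.31.128.0/17 (21.31.128.0 - 21.31.255.255)
  21.31.200.0/21 (21.31.200.0 - 21.31.207.255)
Total matching entries: 3.

3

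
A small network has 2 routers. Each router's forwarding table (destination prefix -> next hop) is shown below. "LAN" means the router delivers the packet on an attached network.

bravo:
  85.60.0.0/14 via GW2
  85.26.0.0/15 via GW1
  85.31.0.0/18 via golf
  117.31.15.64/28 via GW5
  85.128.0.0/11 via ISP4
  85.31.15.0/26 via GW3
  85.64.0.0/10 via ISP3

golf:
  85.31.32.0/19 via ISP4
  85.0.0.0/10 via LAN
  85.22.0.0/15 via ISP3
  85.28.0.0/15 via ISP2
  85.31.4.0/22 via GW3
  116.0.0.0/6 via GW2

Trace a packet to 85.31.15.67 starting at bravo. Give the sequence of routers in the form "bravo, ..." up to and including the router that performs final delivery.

At bravo: longest match for 85.31.15.67 is 85.31.0.0/18 -> golf
At golf: longest match for 85.31.15.67 is 85.0.0.0/10 -> LAN

bravo, golf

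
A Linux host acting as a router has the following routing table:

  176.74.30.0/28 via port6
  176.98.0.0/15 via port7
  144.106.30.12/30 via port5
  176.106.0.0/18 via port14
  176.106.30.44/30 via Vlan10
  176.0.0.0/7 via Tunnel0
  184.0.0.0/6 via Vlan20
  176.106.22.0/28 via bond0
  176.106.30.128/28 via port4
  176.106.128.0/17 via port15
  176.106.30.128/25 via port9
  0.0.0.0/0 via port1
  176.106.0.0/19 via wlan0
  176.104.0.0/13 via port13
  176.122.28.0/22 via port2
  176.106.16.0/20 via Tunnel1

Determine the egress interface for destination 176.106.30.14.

Routes whose prefix contains 176.106.30.14:
  0.0.0.0/0 (default, matches everything) -> port1
  176.0.0.0/7 (176.0.0.0 - 177.255.255.255) -> Tunnel0
  176.104.0.0/13 (176.104.0.0 - 176.111.255.255) -> port13
  176.106.0.0/18 (176.106.0.0 - 176.106.63.255) -> port14
  176.106.0.0/19 (176.106.0.0 - 176.106.31.255) -> wlan0
  176.106.16.0/20 (176.106.16.0 - 176.106.31.255) -> Tunnel1
More-specific entries that do NOT match:
  144.106.30.12/30 (144.106.30.12 - 144.106.30.15) does not contain 176.106.30.14
  176.106.30.44/30 (176.106.30.44 - 176.106.30.47) does not contain 176.106.30.14
  176.74.30.0/28 (176.74.30.0 - 176.74.30.15) does not contain 176.106.30.14
  176.106.22.0/28 (176.106.22.0 - 176.106.22.15) does not contain 176.106.30.14
  176.106.30.128/28 (176.106.30.128 - 176.106.30.143) does not contain 176.106.30.14
  176.106.30.128/25 (176.106.30.128 - 176.106.30.255) does not contain 176.106.30.14
  176.122.28.0/22 (176.122.28.0 - 176.122.31.255) does not contain 176.106.30.14
Longest matching prefix is /20 -> interface Tunnel1.

Tunnel1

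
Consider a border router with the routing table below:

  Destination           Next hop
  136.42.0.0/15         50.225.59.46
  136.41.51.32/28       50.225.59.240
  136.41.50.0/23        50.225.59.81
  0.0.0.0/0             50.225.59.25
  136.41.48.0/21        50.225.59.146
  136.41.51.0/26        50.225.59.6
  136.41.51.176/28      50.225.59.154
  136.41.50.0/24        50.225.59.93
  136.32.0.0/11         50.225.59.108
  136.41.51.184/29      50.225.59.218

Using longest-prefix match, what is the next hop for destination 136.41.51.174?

50.225.59.81

Routes whose prefix contains 136.41.51.174:
  0.0.0.0/0 (default, matches everything) -> 50.225.59.25
  136.32.0.0/11 (136.32.0.0 - 136.63.255.255) -> 50.225.59.108
  136.41.48.0/21 (136.41.48.0 - 136.41.55.255) -> 50.225.59.146
  136.41.50.0/23 (136.41.50.0 - 136.41.51.255) -> 50.225.59.81
More-specific entries that do NOT match:
  136.41.51.184/29 (136.41.51.184 - 136.41.51.191) does not contain 136.41.51.174
  136.41.51.32/28 (136.41.51.32 - 136.41.51.47) does not contain 136.41.51.174
  136.41.51.176/28 (136.41.51.176 - 136.41.51.191) does not contain 136.41.51.174
  136.41.51.0/26 (136.41.51.0 - 136.41.51.63) does not contain 136.41.51.174
  136.41.50.0/24 (136.41.50.0 - 136.41.50.255) does not contain 136.41.51.174
Longest matching prefix is /23 -> next hop 50.225.59.81.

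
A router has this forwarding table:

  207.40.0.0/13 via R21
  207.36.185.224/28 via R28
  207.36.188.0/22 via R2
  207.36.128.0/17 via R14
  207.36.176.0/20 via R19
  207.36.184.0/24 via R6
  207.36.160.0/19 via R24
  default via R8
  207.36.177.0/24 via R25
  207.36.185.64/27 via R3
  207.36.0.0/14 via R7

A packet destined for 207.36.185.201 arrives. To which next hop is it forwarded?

Routes whose prefix contains 207.36.185.201:
  0.0.0.0/0 (default, matches everything) -> R8
  207.36.0.0/14 (207.36.0.0 - 207.39.255.255) -> R7
  207.36.128.0/17 (207.36.128.0 - 207.36.255.255) -> R14
  207.36.160.0/19 (207.36.160.0 - 207.36.191.255) -> R24
  207.36.176.0/20 (207.36.176.0 - 207.36.191.255) -> R19
More-specific entries that do NOT match:
  207.36.185.224/28 (207.36.185.224 - 207.36.185.239) does not contain 207.36.185.201
  207.36.185.64/27 (207.36.185.64 - 207.36.185.95) does not contain 207.36.185.201
  207.36.184.0/24 (207.36.184.0 - 207.36.184.255) does not contain 207.36.185.201
  207.36.177.0/24 (207.36.177.0 - 207.36.177.255) does not contain 207.36.185.201
  207.36.188.0/22 (207.36.188.0 - 207.36.191.255) does not contain 207.36.185.201
Longest matching prefix is /20 -> next hop R19.

R19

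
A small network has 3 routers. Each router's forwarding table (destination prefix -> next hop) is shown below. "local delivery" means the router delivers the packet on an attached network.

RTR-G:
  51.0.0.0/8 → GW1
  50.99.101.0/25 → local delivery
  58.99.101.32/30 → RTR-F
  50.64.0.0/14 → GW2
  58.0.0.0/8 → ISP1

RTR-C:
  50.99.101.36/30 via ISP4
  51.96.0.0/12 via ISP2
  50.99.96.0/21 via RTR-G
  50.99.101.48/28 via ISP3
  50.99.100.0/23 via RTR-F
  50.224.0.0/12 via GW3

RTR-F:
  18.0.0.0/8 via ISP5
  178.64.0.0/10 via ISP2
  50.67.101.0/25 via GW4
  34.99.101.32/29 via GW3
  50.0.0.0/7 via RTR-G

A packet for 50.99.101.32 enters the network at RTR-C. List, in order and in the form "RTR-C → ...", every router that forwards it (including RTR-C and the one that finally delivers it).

At RTR-C: longest match for 50.99.101.32 is 50.99.100.0/23 -> RTR-F
At RTR-F: longest match for 50.99.101.32 is 50.0.0.0/7 -> RTR-G
At RTR-G: longest match for 50.99.101.32 is 50.99.101.0/25 -> local delivery

RTR-C → RTR-F → RTR-G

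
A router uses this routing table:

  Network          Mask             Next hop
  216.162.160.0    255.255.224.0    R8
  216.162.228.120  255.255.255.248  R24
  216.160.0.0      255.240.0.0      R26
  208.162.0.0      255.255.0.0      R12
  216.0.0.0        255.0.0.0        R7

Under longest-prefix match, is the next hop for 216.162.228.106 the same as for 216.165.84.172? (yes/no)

216.162.228.106: longest match 216.160.0.0/12 -> R26
216.165.84.172: longest match 216.160.0.0/12 -> R26

yes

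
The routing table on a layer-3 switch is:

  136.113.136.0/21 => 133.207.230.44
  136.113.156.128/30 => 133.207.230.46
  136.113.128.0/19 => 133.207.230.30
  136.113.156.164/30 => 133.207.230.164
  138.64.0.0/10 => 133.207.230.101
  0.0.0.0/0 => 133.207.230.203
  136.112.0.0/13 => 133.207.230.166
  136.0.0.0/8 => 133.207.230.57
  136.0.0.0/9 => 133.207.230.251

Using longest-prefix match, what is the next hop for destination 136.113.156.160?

Routes whose prefix contains 136.113.156.160:
  0.0.0.0/0 (default, matches everything) -> 133.207.230.203
  136.0.0.0/8 (136.0.0.0 - 136.255.255.255) -> 133.207.230.57
  136.0.0.0/9 (136.0.0.0 - 136.127.255.255) -> 133.207.230.251
  136.112.0.0/13 (136.112.0.0 - 136.119.255.255) -> 133.207.230.166
  136.113.128.0/19 (136.113.128.0 - 136.113.159.255) -> 133.207.230.30
More-specific entries that do NOT match:
  136.113.156.128/30 (136.113.156.128 - 136.113.156.131) does not contain 136.113.156.160
  136.113.156.164/30 (136.113.156.164 - 136.113.156.167) does not contain 136.113.156.160
  136.113.136.0/21 (136.113.136.0 - 136.113.143.255) does not contain 136.113.156.160
Longest matching prefix is /19 -> next hop 133.207.230.30.

133.207.230.30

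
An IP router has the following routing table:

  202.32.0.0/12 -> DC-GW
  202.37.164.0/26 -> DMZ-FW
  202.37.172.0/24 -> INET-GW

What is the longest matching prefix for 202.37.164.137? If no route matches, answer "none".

Entries matching 202.37.164.137:
  202.32.0.0/12 (202.32.0.0 - 202.47.255.255)
Most specific is 202.32.0.0/12.

202.32.0.0/12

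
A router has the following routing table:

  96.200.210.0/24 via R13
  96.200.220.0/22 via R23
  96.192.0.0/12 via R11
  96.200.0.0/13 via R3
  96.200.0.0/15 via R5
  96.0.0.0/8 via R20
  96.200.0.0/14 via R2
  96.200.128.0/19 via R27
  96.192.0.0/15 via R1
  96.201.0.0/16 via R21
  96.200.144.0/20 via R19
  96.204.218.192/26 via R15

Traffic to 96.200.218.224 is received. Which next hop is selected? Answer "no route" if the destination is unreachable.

Routes whose prefix contains 96.200.218.224:
  96.0.0.0/8 (96.0.0.0 - 96.255.255.255) -> R20
  96.192.0.0/12 (96.192.0.0 - 96.207.255.255) -> R11
  96.200.0.0/13 (96.200.0.0 - 96.207.255.255) -> R3
  96.200.0.0/14 (96.200.0.0 - 96.203.255.255) -> R2
  96.200.0.0/15 (96.200.0.0 - 96.201.255.255) -> R5
More-specific entries that do NOT match:
  96.204.218.192/26 (96.204.218.192 - 96.204.218.255) does not contain 96.200.218.224
  96.200.210.0/24 (96.200.210.0 - 96.200.210.255) does not contain 96.200.218.224
  96.200.220.0/22 (96.200.220.0 - 96.200.223.255) does not contain 96.200.218.224
  96.200.144.0/20 (96.200.144.0 - 96.200.159.255) does not contain 96.200.218.224
  96.200.128.0/19 (96.200.128.0 - 96.200.159.255) does not contain 96.200.218.224
  96.201.0.0/16 (96.201.0.0 - 96.201.255.255) does not contain 96.200.218.224
Longest matching prefix is /15 -> next hop R5.

R5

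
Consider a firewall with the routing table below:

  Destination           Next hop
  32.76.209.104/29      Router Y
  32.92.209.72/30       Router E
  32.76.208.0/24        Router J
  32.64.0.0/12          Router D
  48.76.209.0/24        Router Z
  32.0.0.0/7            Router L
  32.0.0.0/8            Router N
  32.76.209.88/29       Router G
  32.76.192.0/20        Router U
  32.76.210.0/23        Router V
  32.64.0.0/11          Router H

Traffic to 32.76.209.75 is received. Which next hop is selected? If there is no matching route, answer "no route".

Routes whose prefix contains 32.76.209.75:
  32.0.0.0/7 (32.0.0.0 - 33.255.255.255) -> Router L
  32.0.0.0/8 (32.0.0.0 - 32.255.255.255) -> Router N
  32.64.0.0/11 (32.64.0.0 - 32.95.255.255) -> Router H
  32.64.0.0/12 (32.64.0.0 - 32.79.255.255) -> Router D
More-specific entries that do NOT match:
  32.92.209.72/30 (32.92.209.72 - 32.92.209.75) does not contain 32.76.209.75
  32.76.209.104/29 (32.76.209.104 - 32.76.209.111) does not contain 32.76.209.75
  32.76.209.88/29 (32.76.209.88 - 32.76.209.95) does not contain 32.76.209.75
  32.76.208.0/24 (32.76.208.0 - 32.76.208.255) does not contain 32.76.209.75
  48.76.209.0/24 (48.76.209.0 - 48.76.209.255) does not contain 32.76.209.75
  32.76.210.0/23 (32.76.210.0 - 32.76.211.255) does not contain 32.76.209.75
  32.76.192.0/20 (32.76.192.0 - 32.76.207.255) does not contain 32.76.209.75
Longest matching prefix is /12 -> next hop Router D.

Router D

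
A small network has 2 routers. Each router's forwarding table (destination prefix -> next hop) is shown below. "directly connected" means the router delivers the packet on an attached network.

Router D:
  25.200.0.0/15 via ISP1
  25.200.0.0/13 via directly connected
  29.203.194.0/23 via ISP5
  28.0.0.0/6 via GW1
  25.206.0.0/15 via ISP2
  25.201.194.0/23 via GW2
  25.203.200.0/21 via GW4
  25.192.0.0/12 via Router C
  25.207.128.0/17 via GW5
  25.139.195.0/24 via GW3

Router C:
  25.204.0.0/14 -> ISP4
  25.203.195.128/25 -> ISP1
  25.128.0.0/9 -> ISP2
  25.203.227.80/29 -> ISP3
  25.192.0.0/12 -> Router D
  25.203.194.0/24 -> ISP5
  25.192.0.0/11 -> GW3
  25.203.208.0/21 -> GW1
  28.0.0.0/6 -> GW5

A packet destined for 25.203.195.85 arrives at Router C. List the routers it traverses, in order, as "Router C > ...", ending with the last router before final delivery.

Router C > Router D

At Router C: longest match for 25.203.195.85 is 25.192.0.0/12 -> Router D
At Router D: longest match for 25.203.195.85 is 25.200.0.0/13 -> directly connected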